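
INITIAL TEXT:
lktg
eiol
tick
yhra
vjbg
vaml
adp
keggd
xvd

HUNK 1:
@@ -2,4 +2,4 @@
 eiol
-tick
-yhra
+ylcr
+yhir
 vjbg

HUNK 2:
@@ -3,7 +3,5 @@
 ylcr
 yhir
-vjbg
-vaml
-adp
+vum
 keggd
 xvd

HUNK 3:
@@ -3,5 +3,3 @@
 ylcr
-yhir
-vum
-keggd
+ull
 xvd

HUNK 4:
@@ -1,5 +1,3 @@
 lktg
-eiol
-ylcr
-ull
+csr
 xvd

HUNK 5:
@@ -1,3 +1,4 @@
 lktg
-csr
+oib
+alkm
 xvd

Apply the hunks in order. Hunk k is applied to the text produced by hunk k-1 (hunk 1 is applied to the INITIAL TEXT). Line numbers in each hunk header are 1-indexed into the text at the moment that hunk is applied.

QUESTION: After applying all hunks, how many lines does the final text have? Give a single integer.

Hunk 1: at line 2 remove [tick,yhra] add [ylcr,yhir] -> 9 lines: lktg eiol ylcr yhir vjbg vaml adp keggd xvd
Hunk 2: at line 3 remove [vjbg,vaml,adp] add [vum] -> 7 lines: lktg eiol ylcr yhir vum keggd xvd
Hunk 3: at line 3 remove [yhir,vum,keggd] add [ull] -> 5 lines: lktg eiol ylcr ull xvd
Hunk 4: at line 1 remove [eiol,ylcr,ull] add [csr] -> 3 lines: lktg csr xvd
Hunk 5: at line 1 remove [csr] add [oib,alkm] -> 4 lines: lktg oib alkm xvd
Final line count: 4

Answer: 4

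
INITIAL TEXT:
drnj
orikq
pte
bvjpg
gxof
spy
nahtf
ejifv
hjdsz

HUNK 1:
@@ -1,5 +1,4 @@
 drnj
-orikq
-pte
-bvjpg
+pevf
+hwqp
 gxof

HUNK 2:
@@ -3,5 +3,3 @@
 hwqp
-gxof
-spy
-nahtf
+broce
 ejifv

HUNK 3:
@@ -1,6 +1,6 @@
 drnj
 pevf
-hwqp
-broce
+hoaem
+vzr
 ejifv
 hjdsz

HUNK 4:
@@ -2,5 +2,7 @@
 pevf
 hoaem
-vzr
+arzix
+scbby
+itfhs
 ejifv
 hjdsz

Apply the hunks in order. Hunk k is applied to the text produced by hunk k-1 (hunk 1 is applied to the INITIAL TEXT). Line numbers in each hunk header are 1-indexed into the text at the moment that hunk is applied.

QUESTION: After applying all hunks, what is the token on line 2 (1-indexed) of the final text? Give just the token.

Answer: pevf

Derivation:
Hunk 1: at line 1 remove [orikq,pte,bvjpg] add [pevf,hwqp] -> 8 lines: drnj pevf hwqp gxof spy nahtf ejifv hjdsz
Hunk 2: at line 3 remove [gxof,spy,nahtf] add [broce] -> 6 lines: drnj pevf hwqp broce ejifv hjdsz
Hunk 3: at line 1 remove [hwqp,broce] add [hoaem,vzr] -> 6 lines: drnj pevf hoaem vzr ejifv hjdsz
Hunk 4: at line 2 remove [vzr] add [arzix,scbby,itfhs] -> 8 lines: drnj pevf hoaem arzix scbby itfhs ejifv hjdsz
Final line 2: pevf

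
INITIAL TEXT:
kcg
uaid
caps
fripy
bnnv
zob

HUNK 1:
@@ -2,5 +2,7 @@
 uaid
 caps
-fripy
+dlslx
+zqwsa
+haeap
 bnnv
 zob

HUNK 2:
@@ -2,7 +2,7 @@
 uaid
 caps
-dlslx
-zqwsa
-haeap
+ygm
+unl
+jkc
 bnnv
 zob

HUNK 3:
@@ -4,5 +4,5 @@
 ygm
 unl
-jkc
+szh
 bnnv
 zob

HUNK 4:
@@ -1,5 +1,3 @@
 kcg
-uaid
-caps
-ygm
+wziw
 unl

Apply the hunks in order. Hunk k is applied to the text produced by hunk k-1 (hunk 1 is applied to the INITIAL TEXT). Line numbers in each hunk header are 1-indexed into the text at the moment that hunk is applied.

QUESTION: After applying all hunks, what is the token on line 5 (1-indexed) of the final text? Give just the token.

Answer: bnnv

Derivation:
Hunk 1: at line 2 remove [fripy] add [dlslx,zqwsa,haeap] -> 8 lines: kcg uaid caps dlslx zqwsa haeap bnnv zob
Hunk 2: at line 2 remove [dlslx,zqwsa,haeap] add [ygm,unl,jkc] -> 8 lines: kcg uaid caps ygm unl jkc bnnv zob
Hunk 3: at line 4 remove [jkc] add [szh] -> 8 lines: kcg uaid caps ygm unl szh bnnv zob
Hunk 4: at line 1 remove [uaid,caps,ygm] add [wziw] -> 6 lines: kcg wziw unl szh bnnv zob
Final line 5: bnnv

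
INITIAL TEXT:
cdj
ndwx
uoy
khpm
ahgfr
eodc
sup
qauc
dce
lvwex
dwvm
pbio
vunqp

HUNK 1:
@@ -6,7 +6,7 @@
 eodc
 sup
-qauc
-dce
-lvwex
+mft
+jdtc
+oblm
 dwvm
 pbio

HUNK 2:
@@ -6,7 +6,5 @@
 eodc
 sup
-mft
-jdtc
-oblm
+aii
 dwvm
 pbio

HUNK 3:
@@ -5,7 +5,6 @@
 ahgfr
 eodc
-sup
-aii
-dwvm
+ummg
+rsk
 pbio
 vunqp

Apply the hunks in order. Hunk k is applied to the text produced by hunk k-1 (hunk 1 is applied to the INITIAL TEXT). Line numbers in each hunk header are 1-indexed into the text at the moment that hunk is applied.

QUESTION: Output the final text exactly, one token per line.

Answer: cdj
ndwx
uoy
khpm
ahgfr
eodc
ummg
rsk
pbio
vunqp

Derivation:
Hunk 1: at line 6 remove [qauc,dce,lvwex] add [mft,jdtc,oblm] -> 13 lines: cdj ndwx uoy khpm ahgfr eodc sup mft jdtc oblm dwvm pbio vunqp
Hunk 2: at line 6 remove [mft,jdtc,oblm] add [aii] -> 11 lines: cdj ndwx uoy khpm ahgfr eodc sup aii dwvm pbio vunqp
Hunk 3: at line 5 remove [sup,aii,dwvm] add [ummg,rsk] -> 10 lines: cdj ndwx uoy khpm ahgfr eodc ummg rsk pbio vunqp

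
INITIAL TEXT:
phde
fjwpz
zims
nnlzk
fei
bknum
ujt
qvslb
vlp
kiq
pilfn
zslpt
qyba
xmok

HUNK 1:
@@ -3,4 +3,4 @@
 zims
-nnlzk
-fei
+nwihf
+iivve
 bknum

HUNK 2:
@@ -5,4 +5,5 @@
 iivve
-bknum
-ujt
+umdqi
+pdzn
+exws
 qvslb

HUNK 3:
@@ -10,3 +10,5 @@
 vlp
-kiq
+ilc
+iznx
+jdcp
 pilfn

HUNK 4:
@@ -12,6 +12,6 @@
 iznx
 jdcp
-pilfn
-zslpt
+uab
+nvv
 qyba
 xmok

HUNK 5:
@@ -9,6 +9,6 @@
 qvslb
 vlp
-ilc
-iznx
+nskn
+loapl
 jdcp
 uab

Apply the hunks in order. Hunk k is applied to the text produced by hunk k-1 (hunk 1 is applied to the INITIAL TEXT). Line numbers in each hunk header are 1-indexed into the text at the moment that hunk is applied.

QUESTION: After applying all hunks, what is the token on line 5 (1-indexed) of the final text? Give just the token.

Answer: iivve

Derivation:
Hunk 1: at line 3 remove [nnlzk,fei] add [nwihf,iivve] -> 14 lines: phde fjwpz zims nwihf iivve bknum ujt qvslb vlp kiq pilfn zslpt qyba xmok
Hunk 2: at line 5 remove [bknum,ujt] add [umdqi,pdzn,exws] -> 15 lines: phde fjwpz zims nwihf iivve umdqi pdzn exws qvslb vlp kiq pilfn zslpt qyba xmok
Hunk 3: at line 10 remove [kiq] add [ilc,iznx,jdcp] -> 17 lines: phde fjwpz zims nwihf iivve umdqi pdzn exws qvslb vlp ilc iznx jdcp pilfn zslpt qyba xmok
Hunk 4: at line 12 remove [pilfn,zslpt] add [uab,nvv] -> 17 lines: phde fjwpz zims nwihf iivve umdqi pdzn exws qvslb vlp ilc iznx jdcp uab nvv qyba xmok
Hunk 5: at line 9 remove [ilc,iznx] add [nskn,loapl] -> 17 lines: phde fjwpz zims nwihf iivve umdqi pdzn exws qvslb vlp nskn loapl jdcp uab nvv qyba xmok
Final line 5: iivve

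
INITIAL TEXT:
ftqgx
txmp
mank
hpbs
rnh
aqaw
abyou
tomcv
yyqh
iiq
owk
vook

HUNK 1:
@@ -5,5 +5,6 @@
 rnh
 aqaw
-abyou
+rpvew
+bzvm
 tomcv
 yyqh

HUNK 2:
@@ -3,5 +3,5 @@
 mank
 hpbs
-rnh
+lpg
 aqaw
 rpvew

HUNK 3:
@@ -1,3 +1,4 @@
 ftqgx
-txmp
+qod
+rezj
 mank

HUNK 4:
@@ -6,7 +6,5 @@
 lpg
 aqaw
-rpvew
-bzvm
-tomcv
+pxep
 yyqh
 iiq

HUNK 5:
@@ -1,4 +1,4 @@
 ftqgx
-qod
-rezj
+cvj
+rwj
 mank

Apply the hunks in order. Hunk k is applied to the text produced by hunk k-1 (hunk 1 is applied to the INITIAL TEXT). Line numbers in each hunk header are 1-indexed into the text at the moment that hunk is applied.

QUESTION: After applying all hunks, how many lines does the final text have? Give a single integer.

Hunk 1: at line 5 remove [abyou] add [rpvew,bzvm] -> 13 lines: ftqgx txmp mank hpbs rnh aqaw rpvew bzvm tomcv yyqh iiq owk vook
Hunk 2: at line 3 remove [rnh] add [lpg] -> 13 lines: ftqgx txmp mank hpbs lpg aqaw rpvew bzvm tomcv yyqh iiq owk vook
Hunk 3: at line 1 remove [txmp] add [qod,rezj] -> 14 lines: ftqgx qod rezj mank hpbs lpg aqaw rpvew bzvm tomcv yyqh iiq owk vook
Hunk 4: at line 6 remove [rpvew,bzvm,tomcv] add [pxep] -> 12 lines: ftqgx qod rezj mank hpbs lpg aqaw pxep yyqh iiq owk vook
Hunk 5: at line 1 remove [qod,rezj] add [cvj,rwj] -> 12 lines: ftqgx cvj rwj mank hpbs lpg aqaw pxep yyqh iiq owk vook
Final line count: 12

Answer: 12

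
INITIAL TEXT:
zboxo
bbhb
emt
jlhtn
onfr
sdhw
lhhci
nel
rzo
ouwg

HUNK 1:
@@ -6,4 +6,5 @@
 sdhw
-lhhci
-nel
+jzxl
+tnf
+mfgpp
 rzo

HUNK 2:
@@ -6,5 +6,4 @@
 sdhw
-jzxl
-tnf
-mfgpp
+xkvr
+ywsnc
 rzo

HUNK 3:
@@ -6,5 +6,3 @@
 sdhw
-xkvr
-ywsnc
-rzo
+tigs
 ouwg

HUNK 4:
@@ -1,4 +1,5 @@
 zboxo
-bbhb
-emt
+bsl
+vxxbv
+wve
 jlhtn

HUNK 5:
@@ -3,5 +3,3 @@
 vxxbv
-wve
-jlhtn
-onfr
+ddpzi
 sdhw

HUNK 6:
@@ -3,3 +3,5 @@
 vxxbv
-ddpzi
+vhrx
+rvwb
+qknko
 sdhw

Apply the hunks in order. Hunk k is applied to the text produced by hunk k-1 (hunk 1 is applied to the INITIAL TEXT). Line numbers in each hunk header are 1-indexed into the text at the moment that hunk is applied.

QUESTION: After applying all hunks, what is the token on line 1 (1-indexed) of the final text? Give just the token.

Answer: zboxo

Derivation:
Hunk 1: at line 6 remove [lhhci,nel] add [jzxl,tnf,mfgpp] -> 11 lines: zboxo bbhb emt jlhtn onfr sdhw jzxl tnf mfgpp rzo ouwg
Hunk 2: at line 6 remove [jzxl,tnf,mfgpp] add [xkvr,ywsnc] -> 10 lines: zboxo bbhb emt jlhtn onfr sdhw xkvr ywsnc rzo ouwg
Hunk 3: at line 6 remove [xkvr,ywsnc,rzo] add [tigs] -> 8 lines: zboxo bbhb emt jlhtn onfr sdhw tigs ouwg
Hunk 4: at line 1 remove [bbhb,emt] add [bsl,vxxbv,wve] -> 9 lines: zboxo bsl vxxbv wve jlhtn onfr sdhw tigs ouwg
Hunk 5: at line 3 remove [wve,jlhtn,onfr] add [ddpzi] -> 7 lines: zboxo bsl vxxbv ddpzi sdhw tigs ouwg
Hunk 6: at line 3 remove [ddpzi] add [vhrx,rvwb,qknko] -> 9 lines: zboxo bsl vxxbv vhrx rvwb qknko sdhw tigs ouwg
Final line 1: zboxo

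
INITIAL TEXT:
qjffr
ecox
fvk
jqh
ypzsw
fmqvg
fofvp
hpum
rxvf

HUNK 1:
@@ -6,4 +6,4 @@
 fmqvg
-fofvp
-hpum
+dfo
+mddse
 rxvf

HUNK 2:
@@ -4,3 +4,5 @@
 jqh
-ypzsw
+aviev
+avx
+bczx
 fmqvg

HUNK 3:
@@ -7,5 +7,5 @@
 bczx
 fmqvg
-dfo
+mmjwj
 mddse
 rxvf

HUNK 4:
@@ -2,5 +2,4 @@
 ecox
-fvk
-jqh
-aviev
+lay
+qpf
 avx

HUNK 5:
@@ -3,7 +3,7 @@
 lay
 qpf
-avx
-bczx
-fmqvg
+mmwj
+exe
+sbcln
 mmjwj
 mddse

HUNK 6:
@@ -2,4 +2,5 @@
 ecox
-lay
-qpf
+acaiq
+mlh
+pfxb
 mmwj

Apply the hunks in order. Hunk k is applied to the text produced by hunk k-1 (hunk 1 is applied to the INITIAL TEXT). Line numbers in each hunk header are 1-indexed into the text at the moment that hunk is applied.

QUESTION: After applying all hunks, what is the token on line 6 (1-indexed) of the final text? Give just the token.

Answer: mmwj

Derivation:
Hunk 1: at line 6 remove [fofvp,hpum] add [dfo,mddse] -> 9 lines: qjffr ecox fvk jqh ypzsw fmqvg dfo mddse rxvf
Hunk 2: at line 4 remove [ypzsw] add [aviev,avx,bczx] -> 11 lines: qjffr ecox fvk jqh aviev avx bczx fmqvg dfo mddse rxvf
Hunk 3: at line 7 remove [dfo] add [mmjwj] -> 11 lines: qjffr ecox fvk jqh aviev avx bczx fmqvg mmjwj mddse rxvf
Hunk 4: at line 2 remove [fvk,jqh,aviev] add [lay,qpf] -> 10 lines: qjffr ecox lay qpf avx bczx fmqvg mmjwj mddse rxvf
Hunk 5: at line 3 remove [avx,bczx,fmqvg] add [mmwj,exe,sbcln] -> 10 lines: qjffr ecox lay qpf mmwj exe sbcln mmjwj mddse rxvf
Hunk 6: at line 2 remove [lay,qpf] add [acaiq,mlh,pfxb] -> 11 lines: qjffr ecox acaiq mlh pfxb mmwj exe sbcln mmjwj mddse rxvf
Final line 6: mmwj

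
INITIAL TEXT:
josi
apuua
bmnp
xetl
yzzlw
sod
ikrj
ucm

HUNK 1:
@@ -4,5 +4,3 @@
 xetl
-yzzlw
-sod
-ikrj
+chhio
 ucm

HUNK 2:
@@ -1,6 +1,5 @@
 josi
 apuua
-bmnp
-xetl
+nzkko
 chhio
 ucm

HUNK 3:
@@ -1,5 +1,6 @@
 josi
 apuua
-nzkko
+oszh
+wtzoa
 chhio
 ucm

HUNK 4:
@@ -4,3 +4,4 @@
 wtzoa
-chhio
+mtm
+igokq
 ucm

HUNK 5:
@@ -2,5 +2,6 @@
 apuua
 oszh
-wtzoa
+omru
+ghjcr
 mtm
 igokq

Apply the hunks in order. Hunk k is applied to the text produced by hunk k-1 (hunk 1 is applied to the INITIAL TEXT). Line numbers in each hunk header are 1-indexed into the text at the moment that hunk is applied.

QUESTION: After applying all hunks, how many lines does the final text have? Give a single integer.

Answer: 8

Derivation:
Hunk 1: at line 4 remove [yzzlw,sod,ikrj] add [chhio] -> 6 lines: josi apuua bmnp xetl chhio ucm
Hunk 2: at line 1 remove [bmnp,xetl] add [nzkko] -> 5 lines: josi apuua nzkko chhio ucm
Hunk 3: at line 1 remove [nzkko] add [oszh,wtzoa] -> 6 lines: josi apuua oszh wtzoa chhio ucm
Hunk 4: at line 4 remove [chhio] add [mtm,igokq] -> 7 lines: josi apuua oszh wtzoa mtm igokq ucm
Hunk 5: at line 2 remove [wtzoa] add [omru,ghjcr] -> 8 lines: josi apuua oszh omru ghjcr mtm igokq ucm
Final line count: 8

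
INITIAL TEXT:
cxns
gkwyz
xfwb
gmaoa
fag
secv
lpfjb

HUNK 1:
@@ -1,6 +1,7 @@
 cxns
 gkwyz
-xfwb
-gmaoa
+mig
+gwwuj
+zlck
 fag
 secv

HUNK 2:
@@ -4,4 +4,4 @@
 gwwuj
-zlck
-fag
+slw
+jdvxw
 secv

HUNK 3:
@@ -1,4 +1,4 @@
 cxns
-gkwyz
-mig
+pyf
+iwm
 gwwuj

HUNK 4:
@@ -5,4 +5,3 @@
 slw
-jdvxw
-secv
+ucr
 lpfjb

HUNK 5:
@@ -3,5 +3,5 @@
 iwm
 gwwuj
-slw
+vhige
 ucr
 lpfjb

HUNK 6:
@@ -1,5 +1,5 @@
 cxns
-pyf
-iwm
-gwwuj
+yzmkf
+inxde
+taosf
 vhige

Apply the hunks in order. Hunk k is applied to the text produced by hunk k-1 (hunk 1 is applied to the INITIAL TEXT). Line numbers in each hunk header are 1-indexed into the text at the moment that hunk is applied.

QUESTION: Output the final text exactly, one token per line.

Answer: cxns
yzmkf
inxde
taosf
vhige
ucr
lpfjb

Derivation:
Hunk 1: at line 1 remove [xfwb,gmaoa] add [mig,gwwuj,zlck] -> 8 lines: cxns gkwyz mig gwwuj zlck fag secv lpfjb
Hunk 2: at line 4 remove [zlck,fag] add [slw,jdvxw] -> 8 lines: cxns gkwyz mig gwwuj slw jdvxw secv lpfjb
Hunk 3: at line 1 remove [gkwyz,mig] add [pyf,iwm] -> 8 lines: cxns pyf iwm gwwuj slw jdvxw secv lpfjb
Hunk 4: at line 5 remove [jdvxw,secv] add [ucr] -> 7 lines: cxns pyf iwm gwwuj slw ucr lpfjb
Hunk 5: at line 3 remove [slw] add [vhige] -> 7 lines: cxns pyf iwm gwwuj vhige ucr lpfjb
Hunk 6: at line 1 remove [pyf,iwm,gwwuj] add [yzmkf,inxde,taosf] -> 7 lines: cxns yzmkf inxde taosf vhige ucr lpfjb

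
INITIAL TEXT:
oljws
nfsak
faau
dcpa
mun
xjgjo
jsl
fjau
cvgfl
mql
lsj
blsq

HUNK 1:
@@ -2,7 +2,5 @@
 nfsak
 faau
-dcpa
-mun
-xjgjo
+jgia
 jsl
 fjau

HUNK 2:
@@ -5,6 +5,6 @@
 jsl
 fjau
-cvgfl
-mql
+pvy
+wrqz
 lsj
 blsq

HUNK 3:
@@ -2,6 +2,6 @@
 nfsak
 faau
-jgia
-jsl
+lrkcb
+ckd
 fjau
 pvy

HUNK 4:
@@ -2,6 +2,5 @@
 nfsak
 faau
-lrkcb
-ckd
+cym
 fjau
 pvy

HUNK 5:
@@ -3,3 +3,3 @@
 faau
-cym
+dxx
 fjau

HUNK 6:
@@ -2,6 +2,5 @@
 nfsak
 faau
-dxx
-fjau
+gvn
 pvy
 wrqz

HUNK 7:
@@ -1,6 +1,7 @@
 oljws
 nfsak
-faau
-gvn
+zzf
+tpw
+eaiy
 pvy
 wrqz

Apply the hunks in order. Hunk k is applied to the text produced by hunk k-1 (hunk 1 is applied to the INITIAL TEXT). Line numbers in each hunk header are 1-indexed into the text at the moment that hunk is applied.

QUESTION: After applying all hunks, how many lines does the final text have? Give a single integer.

Answer: 9

Derivation:
Hunk 1: at line 2 remove [dcpa,mun,xjgjo] add [jgia] -> 10 lines: oljws nfsak faau jgia jsl fjau cvgfl mql lsj blsq
Hunk 2: at line 5 remove [cvgfl,mql] add [pvy,wrqz] -> 10 lines: oljws nfsak faau jgia jsl fjau pvy wrqz lsj blsq
Hunk 3: at line 2 remove [jgia,jsl] add [lrkcb,ckd] -> 10 lines: oljws nfsak faau lrkcb ckd fjau pvy wrqz lsj blsq
Hunk 4: at line 2 remove [lrkcb,ckd] add [cym] -> 9 lines: oljws nfsak faau cym fjau pvy wrqz lsj blsq
Hunk 5: at line 3 remove [cym] add [dxx] -> 9 lines: oljws nfsak faau dxx fjau pvy wrqz lsj blsq
Hunk 6: at line 2 remove [dxx,fjau] add [gvn] -> 8 lines: oljws nfsak faau gvn pvy wrqz lsj blsq
Hunk 7: at line 1 remove [faau,gvn] add [zzf,tpw,eaiy] -> 9 lines: oljws nfsak zzf tpw eaiy pvy wrqz lsj blsq
Final line count: 9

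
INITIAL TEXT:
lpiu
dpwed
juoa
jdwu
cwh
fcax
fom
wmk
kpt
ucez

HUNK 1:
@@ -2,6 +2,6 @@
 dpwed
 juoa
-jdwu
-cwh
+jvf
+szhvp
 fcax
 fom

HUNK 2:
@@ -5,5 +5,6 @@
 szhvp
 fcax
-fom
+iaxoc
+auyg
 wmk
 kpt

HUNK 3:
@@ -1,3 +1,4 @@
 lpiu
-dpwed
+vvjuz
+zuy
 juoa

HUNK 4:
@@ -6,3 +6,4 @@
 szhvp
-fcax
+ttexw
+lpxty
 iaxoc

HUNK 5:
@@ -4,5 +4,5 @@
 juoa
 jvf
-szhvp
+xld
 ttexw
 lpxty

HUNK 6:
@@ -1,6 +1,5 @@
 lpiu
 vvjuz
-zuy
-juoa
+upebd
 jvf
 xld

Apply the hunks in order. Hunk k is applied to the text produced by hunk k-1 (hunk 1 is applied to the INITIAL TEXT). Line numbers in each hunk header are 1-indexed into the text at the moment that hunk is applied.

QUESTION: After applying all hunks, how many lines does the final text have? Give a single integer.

Answer: 12

Derivation:
Hunk 1: at line 2 remove [jdwu,cwh] add [jvf,szhvp] -> 10 lines: lpiu dpwed juoa jvf szhvp fcax fom wmk kpt ucez
Hunk 2: at line 5 remove [fom] add [iaxoc,auyg] -> 11 lines: lpiu dpwed juoa jvf szhvp fcax iaxoc auyg wmk kpt ucez
Hunk 3: at line 1 remove [dpwed] add [vvjuz,zuy] -> 12 lines: lpiu vvjuz zuy juoa jvf szhvp fcax iaxoc auyg wmk kpt ucez
Hunk 4: at line 6 remove [fcax] add [ttexw,lpxty] -> 13 lines: lpiu vvjuz zuy juoa jvf szhvp ttexw lpxty iaxoc auyg wmk kpt ucez
Hunk 5: at line 4 remove [szhvp] add [xld] -> 13 lines: lpiu vvjuz zuy juoa jvf xld ttexw lpxty iaxoc auyg wmk kpt ucez
Hunk 6: at line 1 remove [zuy,juoa] add [upebd] -> 12 lines: lpiu vvjuz upebd jvf xld ttexw lpxty iaxoc auyg wmk kpt ucez
Final line count: 12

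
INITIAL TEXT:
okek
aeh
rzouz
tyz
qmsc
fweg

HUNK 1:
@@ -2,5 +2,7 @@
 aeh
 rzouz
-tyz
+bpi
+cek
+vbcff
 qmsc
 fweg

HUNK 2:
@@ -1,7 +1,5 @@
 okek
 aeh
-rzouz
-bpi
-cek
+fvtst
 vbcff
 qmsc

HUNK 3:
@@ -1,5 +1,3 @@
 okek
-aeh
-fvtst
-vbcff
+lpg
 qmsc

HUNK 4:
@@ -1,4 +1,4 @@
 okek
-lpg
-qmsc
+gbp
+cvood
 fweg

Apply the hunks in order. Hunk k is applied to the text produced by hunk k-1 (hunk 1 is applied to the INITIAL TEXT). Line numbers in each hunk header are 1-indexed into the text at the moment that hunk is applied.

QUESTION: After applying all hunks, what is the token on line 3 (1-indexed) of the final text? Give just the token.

Hunk 1: at line 2 remove [tyz] add [bpi,cek,vbcff] -> 8 lines: okek aeh rzouz bpi cek vbcff qmsc fweg
Hunk 2: at line 1 remove [rzouz,bpi,cek] add [fvtst] -> 6 lines: okek aeh fvtst vbcff qmsc fweg
Hunk 3: at line 1 remove [aeh,fvtst,vbcff] add [lpg] -> 4 lines: okek lpg qmsc fweg
Hunk 4: at line 1 remove [lpg,qmsc] add [gbp,cvood] -> 4 lines: okek gbp cvood fweg
Final line 3: cvood

Answer: cvood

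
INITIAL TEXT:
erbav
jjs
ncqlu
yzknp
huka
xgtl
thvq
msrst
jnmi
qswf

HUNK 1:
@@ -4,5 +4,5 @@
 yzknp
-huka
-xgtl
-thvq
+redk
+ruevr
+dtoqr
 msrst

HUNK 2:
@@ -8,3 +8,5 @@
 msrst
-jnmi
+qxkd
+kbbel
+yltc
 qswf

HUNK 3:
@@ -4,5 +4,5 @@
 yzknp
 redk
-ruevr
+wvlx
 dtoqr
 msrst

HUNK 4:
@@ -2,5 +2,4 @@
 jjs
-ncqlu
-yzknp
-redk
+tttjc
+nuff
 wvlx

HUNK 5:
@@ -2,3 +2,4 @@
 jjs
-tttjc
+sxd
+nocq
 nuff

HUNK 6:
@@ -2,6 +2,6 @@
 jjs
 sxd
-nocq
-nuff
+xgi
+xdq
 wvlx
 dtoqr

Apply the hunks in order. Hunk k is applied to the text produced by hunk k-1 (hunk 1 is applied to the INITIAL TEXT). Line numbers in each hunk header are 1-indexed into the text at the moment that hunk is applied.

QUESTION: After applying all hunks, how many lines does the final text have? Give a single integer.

Hunk 1: at line 4 remove [huka,xgtl,thvq] add [redk,ruevr,dtoqr] -> 10 lines: erbav jjs ncqlu yzknp redk ruevr dtoqr msrst jnmi qswf
Hunk 2: at line 8 remove [jnmi] add [qxkd,kbbel,yltc] -> 12 lines: erbav jjs ncqlu yzknp redk ruevr dtoqr msrst qxkd kbbel yltc qswf
Hunk 3: at line 4 remove [ruevr] add [wvlx] -> 12 lines: erbav jjs ncqlu yzknp redk wvlx dtoqr msrst qxkd kbbel yltc qswf
Hunk 4: at line 2 remove [ncqlu,yzknp,redk] add [tttjc,nuff] -> 11 lines: erbav jjs tttjc nuff wvlx dtoqr msrst qxkd kbbel yltc qswf
Hunk 5: at line 2 remove [tttjc] add [sxd,nocq] -> 12 lines: erbav jjs sxd nocq nuff wvlx dtoqr msrst qxkd kbbel yltc qswf
Hunk 6: at line 2 remove [nocq,nuff] add [xgi,xdq] -> 12 lines: erbav jjs sxd xgi xdq wvlx dtoqr msrst qxkd kbbel yltc qswf
Final line count: 12

Answer: 12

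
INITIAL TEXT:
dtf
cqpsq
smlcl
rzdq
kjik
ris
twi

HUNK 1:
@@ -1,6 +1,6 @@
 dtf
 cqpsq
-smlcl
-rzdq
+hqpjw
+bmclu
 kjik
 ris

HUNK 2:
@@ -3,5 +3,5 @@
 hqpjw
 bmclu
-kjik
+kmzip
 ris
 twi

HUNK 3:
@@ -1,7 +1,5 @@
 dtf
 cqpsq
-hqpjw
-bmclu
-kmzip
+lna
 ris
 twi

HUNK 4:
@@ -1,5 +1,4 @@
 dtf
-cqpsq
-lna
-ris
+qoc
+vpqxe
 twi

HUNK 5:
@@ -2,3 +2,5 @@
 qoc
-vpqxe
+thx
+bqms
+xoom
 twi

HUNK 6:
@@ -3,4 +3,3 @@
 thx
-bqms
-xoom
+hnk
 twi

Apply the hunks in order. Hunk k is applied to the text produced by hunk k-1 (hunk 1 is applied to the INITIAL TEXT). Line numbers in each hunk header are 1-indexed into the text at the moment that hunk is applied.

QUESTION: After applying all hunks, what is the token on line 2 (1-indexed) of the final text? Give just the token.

Answer: qoc

Derivation:
Hunk 1: at line 1 remove [smlcl,rzdq] add [hqpjw,bmclu] -> 7 lines: dtf cqpsq hqpjw bmclu kjik ris twi
Hunk 2: at line 3 remove [kjik] add [kmzip] -> 7 lines: dtf cqpsq hqpjw bmclu kmzip ris twi
Hunk 3: at line 1 remove [hqpjw,bmclu,kmzip] add [lna] -> 5 lines: dtf cqpsq lna ris twi
Hunk 4: at line 1 remove [cqpsq,lna,ris] add [qoc,vpqxe] -> 4 lines: dtf qoc vpqxe twi
Hunk 5: at line 2 remove [vpqxe] add [thx,bqms,xoom] -> 6 lines: dtf qoc thx bqms xoom twi
Hunk 6: at line 3 remove [bqms,xoom] add [hnk] -> 5 lines: dtf qoc thx hnk twi
Final line 2: qoc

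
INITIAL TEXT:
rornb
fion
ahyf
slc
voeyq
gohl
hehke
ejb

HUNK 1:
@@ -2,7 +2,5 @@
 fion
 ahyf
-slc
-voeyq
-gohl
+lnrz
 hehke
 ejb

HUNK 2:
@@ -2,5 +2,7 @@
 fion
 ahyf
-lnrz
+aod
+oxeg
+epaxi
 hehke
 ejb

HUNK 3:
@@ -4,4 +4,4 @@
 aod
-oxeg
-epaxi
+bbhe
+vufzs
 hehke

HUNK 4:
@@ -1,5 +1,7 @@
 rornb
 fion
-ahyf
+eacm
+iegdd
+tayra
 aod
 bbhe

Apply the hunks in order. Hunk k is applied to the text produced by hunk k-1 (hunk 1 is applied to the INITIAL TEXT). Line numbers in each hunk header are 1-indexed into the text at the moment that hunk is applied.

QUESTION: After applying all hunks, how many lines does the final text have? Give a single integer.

Hunk 1: at line 2 remove [slc,voeyq,gohl] add [lnrz] -> 6 lines: rornb fion ahyf lnrz hehke ejb
Hunk 2: at line 2 remove [lnrz] add [aod,oxeg,epaxi] -> 8 lines: rornb fion ahyf aod oxeg epaxi hehke ejb
Hunk 3: at line 4 remove [oxeg,epaxi] add [bbhe,vufzs] -> 8 lines: rornb fion ahyf aod bbhe vufzs hehke ejb
Hunk 4: at line 1 remove [ahyf] add [eacm,iegdd,tayra] -> 10 lines: rornb fion eacm iegdd tayra aod bbhe vufzs hehke ejb
Final line count: 10

Answer: 10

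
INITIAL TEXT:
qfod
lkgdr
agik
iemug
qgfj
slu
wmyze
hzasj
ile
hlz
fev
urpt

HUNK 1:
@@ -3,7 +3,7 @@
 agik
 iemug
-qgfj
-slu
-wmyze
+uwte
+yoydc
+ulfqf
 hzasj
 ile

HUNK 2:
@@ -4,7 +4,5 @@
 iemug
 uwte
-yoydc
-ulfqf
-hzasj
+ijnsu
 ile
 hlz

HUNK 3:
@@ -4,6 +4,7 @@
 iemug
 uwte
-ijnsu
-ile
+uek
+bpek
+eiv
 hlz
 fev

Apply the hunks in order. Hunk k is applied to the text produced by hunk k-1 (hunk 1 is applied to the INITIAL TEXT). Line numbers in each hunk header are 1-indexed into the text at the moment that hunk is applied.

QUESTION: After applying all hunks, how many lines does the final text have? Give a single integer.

Answer: 11

Derivation:
Hunk 1: at line 3 remove [qgfj,slu,wmyze] add [uwte,yoydc,ulfqf] -> 12 lines: qfod lkgdr agik iemug uwte yoydc ulfqf hzasj ile hlz fev urpt
Hunk 2: at line 4 remove [yoydc,ulfqf,hzasj] add [ijnsu] -> 10 lines: qfod lkgdr agik iemug uwte ijnsu ile hlz fev urpt
Hunk 3: at line 4 remove [ijnsu,ile] add [uek,bpek,eiv] -> 11 lines: qfod lkgdr agik iemug uwte uek bpek eiv hlz fev urpt
Final line count: 11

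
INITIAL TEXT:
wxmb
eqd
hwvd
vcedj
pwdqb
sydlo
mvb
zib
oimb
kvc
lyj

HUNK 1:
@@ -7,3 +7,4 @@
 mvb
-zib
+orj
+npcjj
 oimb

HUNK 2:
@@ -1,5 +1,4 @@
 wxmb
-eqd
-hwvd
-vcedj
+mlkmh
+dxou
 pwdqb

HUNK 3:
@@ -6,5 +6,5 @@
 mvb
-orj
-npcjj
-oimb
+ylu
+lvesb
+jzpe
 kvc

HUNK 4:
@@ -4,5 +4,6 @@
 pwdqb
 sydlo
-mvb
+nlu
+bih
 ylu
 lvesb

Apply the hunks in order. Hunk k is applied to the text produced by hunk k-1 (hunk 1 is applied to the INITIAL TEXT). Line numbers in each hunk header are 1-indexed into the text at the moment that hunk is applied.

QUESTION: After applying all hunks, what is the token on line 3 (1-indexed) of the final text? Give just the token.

Answer: dxou

Derivation:
Hunk 1: at line 7 remove [zib] add [orj,npcjj] -> 12 lines: wxmb eqd hwvd vcedj pwdqb sydlo mvb orj npcjj oimb kvc lyj
Hunk 2: at line 1 remove [eqd,hwvd,vcedj] add [mlkmh,dxou] -> 11 lines: wxmb mlkmh dxou pwdqb sydlo mvb orj npcjj oimb kvc lyj
Hunk 3: at line 6 remove [orj,npcjj,oimb] add [ylu,lvesb,jzpe] -> 11 lines: wxmb mlkmh dxou pwdqb sydlo mvb ylu lvesb jzpe kvc lyj
Hunk 4: at line 4 remove [mvb] add [nlu,bih] -> 12 lines: wxmb mlkmh dxou pwdqb sydlo nlu bih ylu lvesb jzpe kvc lyj
Final line 3: dxou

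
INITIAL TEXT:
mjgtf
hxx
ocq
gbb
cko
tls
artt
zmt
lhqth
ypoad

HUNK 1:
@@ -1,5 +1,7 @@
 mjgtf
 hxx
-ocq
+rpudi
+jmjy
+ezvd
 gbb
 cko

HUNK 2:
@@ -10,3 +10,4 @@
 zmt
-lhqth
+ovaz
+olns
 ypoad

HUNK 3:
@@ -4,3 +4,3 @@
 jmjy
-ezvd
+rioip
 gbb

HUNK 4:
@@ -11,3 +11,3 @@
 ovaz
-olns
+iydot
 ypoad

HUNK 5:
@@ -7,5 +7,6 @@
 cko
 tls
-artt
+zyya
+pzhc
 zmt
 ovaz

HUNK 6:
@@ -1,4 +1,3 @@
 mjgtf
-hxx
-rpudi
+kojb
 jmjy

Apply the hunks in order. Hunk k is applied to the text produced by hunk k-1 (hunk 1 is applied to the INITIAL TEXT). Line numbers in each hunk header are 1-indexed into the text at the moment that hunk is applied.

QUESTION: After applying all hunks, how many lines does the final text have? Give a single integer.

Answer: 13

Derivation:
Hunk 1: at line 1 remove [ocq] add [rpudi,jmjy,ezvd] -> 12 lines: mjgtf hxx rpudi jmjy ezvd gbb cko tls artt zmt lhqth ypoad
Hunk 2: at line 10 remove [lhqth] add [ovaz,olns] -> 13 lines: mjgtf hxx rpudi jmjy ezvd gbb cko tls artt zmt ovaz olns ypoad
Hunk 3: at line 4 remove [ezvd] add [rioip] -> 13 lines: mjgtf hxx rpudi jmjy rioip gbb cko tls artt zmt ovaz olns ypoad
Hunk 4: at line 11 remove [olns] add [iydot] -> 13 lines: mjgtf hxx rpudi jmjy rioip gbb cko tls artt zmt ovaz iydot ypoad
Hunk 5: at line 7 remove [artt] add [zyya,pzhc] -> 14 lines: mjgtf hxx rpudi jmjy rioip gbb cko tls zyya pzhc zmt ovaz iydot ypoad
Hunk 6: at line 1 remove [hxx,rpudi] add [kojb] -> 13 lines: mjgtf kojb jmjy rioip gbb cko tls zyya pzhc zmt ovaz iydot ypoad
Final line count: 13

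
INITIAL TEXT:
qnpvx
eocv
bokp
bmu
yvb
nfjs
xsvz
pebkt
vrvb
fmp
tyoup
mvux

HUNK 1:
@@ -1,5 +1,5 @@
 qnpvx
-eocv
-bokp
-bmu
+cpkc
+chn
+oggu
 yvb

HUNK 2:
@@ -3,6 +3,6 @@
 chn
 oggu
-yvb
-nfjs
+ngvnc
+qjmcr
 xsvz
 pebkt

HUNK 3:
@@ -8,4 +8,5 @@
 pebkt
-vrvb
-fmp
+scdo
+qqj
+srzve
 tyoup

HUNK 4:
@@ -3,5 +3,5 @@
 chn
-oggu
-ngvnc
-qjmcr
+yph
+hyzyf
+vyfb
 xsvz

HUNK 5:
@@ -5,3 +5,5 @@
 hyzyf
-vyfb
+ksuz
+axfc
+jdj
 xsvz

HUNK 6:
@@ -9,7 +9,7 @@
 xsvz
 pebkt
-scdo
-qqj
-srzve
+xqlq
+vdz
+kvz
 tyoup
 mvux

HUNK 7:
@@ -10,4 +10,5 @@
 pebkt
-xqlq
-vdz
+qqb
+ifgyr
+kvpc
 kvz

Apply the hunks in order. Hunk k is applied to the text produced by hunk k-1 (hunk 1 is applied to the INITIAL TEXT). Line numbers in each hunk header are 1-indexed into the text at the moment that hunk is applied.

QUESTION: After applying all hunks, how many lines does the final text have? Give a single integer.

Answer: 16

Derivation:
Hunk 1: at line 1 remove [eocv,bokp,bmu] add [cpkc,chn,oggu] -> 12 lines: qnpvx cpkc chn oggu yvb nfjs xsvz pebkt vrvb fmp tyoup mvux
Hunk 2: at line 3 remove [yvb,nfjs] add [ngvnc,qjmcr] -> 12 lines: qnpvx cpkc chn oggu ngvnc qjmcr xsvz pebkt vrvb fmp tyoup mvux
Hunk 3: at line 8 remove [vrvb,fmp] add [scdo,qqj,srzve] -> 13 lines: qnpvx cpkc chn oggu ngvnc qjmcr xsvz pebkt scdo qqj srzve tyoup mvux
Hunk 4: at line 3 remove [oggu,ngvnc,qjmcr] add [yph,hyzyf,vyfb] -> 13 lines: qnpvx cpkc chn yph hyzyf vyfb xsvz pebkt scdo qqj srzve tyoup mvux
Hunk 5: at line 5 remove [vyfb] add [ksuz,axfc,jdj] -> 15 lines: qnpvx cpkc chn yph hyzyf ksuz axfc jdj xsvz pebkt scdo qqj srzve tyoup mvux
Hunk 6: at line 9 remove [scdo,qqj,srzve] add [xqlq,vdz,kvz] -> 15 lines: qnpvx cpkc chn yph hyzyf ksuz axfc jdj xsvz pebkt xqlq vdz kvz tyoup mvux
Hunk 7: at line 10 remove [xqlq,vdz] add [qqb,ifgyr,kvpc] -> 16 lines: qnpvx cpkc chn yph hyzyf ksuz axfc jdj xsvz pebkt qqb ifgyr kvpc kvz tyoup mvux
Final line count: 16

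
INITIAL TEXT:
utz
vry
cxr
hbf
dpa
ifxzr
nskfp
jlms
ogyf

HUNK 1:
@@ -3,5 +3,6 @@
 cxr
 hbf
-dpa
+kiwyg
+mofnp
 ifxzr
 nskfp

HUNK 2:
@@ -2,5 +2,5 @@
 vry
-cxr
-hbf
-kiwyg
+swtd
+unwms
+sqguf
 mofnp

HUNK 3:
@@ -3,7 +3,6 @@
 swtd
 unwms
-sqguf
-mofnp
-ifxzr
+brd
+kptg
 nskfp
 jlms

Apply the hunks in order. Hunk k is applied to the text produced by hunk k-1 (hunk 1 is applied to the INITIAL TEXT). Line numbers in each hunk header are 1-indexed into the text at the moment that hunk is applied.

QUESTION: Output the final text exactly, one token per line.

Hunk 1: at line 3 remove [dpa] add [kiwyg,mofnp] -> 10 lines: utz vry cxr hbf kiwyg mofnp ifxzr nskfp jlms ogyf
Hunk 2: at line 2 remove [cxr,hbf,kiwyg] add [swtd,unwms,sqguf] -> 10 lines: utz vry swtd unwms sqguf mofnp ifxzr nskfp jlms ogyf
Hunk 3: at line 3 remove [sqguf,mofnp,ifxzr] add [brd,kptg] -> 9 lines: utz vry swtd unwms brd kptg nskfp jlms ogyf

Answer: utz
vry
swtd
unwms
brd
kptg
nskfp
jlms
ogyf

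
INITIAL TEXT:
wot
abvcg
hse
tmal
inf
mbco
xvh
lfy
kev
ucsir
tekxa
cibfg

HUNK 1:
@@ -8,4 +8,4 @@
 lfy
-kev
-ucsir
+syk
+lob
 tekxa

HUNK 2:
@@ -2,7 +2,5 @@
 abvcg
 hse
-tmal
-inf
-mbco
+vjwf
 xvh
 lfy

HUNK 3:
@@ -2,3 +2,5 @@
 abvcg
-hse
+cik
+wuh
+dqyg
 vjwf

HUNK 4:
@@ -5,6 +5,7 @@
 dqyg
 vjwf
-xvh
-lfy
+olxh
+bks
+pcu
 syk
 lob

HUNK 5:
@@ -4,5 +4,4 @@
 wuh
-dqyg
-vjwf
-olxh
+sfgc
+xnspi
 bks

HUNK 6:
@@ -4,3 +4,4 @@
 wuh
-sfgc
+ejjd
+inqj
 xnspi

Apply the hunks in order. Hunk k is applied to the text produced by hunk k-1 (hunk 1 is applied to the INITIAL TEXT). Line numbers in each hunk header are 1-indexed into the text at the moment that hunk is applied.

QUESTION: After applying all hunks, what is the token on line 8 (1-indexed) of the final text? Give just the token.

Hunk 1: at line 8 remove [kev,ucsir] add [syk,lob] -> 12 lines: wot abvcg hse tmal inf mbco xvh lfy syk lob tekxa cibfg
Hunk 2: at line 2 remove [tmal,inf,mbco] add [vjwf] -> 10 lines: wot abvcg hse vjwf xvh lfy syk lob tekxa cibfg
Hunk 3: at line 2 remove [hse] add [cik,wuh,dqyg] -> 12 lines: wot abvcg cik wuh dqyg vjwf xvh lfy syk lob tekxa cibfg
Hunk 4: at line 5 remove [xvh,lfy] add [olxh,bks,pcu] -> 13 lines: wot abvcg cik wuh dqyg vjwf olxh bks pcu syk lob tekxa cibfg
Hunk 5: at line 4 remove [dqyg,vjwf,olxh] add [sfgc,xnspi] -> 12 lines: wot abvcg cik wuh sfgc xnspi bks pcu syk lob tekxa cibfg
Hunk 6: at line 4 remove [sfgc] add [ejjd,inqj] -> 13 lines: wot abvcg cik wuh ejjd inqj xnspi bks pcu syk lob tekxa cibfg
Final line 8: bks

Answer: bks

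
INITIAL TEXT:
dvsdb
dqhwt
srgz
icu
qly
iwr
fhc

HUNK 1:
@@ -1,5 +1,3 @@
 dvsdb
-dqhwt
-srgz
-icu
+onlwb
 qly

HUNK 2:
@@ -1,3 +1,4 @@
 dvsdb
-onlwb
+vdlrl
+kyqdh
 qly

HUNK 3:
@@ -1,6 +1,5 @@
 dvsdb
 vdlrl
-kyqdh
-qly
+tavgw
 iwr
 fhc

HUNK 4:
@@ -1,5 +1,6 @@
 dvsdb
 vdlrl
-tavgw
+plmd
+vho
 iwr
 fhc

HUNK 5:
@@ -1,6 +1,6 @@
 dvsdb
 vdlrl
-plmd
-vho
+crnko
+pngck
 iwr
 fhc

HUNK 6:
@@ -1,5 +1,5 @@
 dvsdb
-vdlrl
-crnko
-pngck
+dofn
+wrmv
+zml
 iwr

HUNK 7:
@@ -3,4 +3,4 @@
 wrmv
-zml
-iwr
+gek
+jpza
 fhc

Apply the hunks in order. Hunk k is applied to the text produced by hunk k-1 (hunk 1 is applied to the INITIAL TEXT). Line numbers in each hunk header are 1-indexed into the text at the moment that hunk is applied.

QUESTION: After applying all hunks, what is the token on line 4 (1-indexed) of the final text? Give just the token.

Answer: gek

Derivation:
Hunk 1: at line 1 remove [dqhwt,srgz,icu] add [onlwb] -> 5 lines: dvsdb onlwb qly iwr fhc
Hunk 2: at line 1 remove [onlwb] add [vdlrl,kyqdh] -> 6 lines: dvsdb vdlrl kyqdh qly iwr fhc
Hunk 3: at line 1 remove [kyqdh,qly] add [tavgw] -> 5 lines: dvsdb vdlrl tavgw iwr fhc
Hunk 4: at line 1 remove [tavgw] add [plmd,vho] -> 6 lines: dvsdb vdlrl plmd vho iwr fhc
Hunk 5: at line 1 remove [plmd,vho] add [crnko,pngck] -> 6 lines: dvsdb vdlrl crnko pngck iwr fhc
Hunk 6: at line 1 remove [vdlrl,crnko,pngck] add [dofn,wrmv,zml] -> 6 lines: dvsdb dofn wrmv zml iwr fhc
Hunk 7: at line 3 remove [zml,iwr] add [gek,jpza] -> 6 lines: dvsdb dofn wrmv gek jpza fhc
Final line 4: gek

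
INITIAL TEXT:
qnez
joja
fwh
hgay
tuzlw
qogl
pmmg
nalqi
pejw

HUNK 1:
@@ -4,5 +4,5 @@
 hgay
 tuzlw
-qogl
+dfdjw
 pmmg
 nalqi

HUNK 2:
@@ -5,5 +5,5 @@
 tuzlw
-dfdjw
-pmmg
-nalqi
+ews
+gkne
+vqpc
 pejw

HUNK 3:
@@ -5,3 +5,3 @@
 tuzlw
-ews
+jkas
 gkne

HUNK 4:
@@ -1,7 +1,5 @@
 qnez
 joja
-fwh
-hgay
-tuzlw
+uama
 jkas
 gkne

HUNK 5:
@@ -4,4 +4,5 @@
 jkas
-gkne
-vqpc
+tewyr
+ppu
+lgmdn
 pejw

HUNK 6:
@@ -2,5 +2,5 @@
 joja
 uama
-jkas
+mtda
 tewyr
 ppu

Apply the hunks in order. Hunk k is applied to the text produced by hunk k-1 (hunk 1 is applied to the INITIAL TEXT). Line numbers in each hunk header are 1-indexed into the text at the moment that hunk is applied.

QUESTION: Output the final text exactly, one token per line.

Hunk 1: at line 4 remove [qogl] add [dfdjw] -> 9 lines: qnez joja fwh hgay tuzlw dfdjw pmmg nalqi pejw
Hunk 2: at line 5 remove [dfdjw,pmmg,nalqi] add [ews,gkne,vqpc] -> 9 lines: qnez joja fwh hgay tuzlw ews gkne vqpc pejw
Hunk 3: at line 5 remove [ews] add [jkas] -> 9 lines: qnez joja fwh hgay tuzlw jkas gkne vqpc pejw
Hunk 4: at line 1 remove [fwh,hgay,tuzlw] add [uama] -> 7 lines: qnez joja uama jkas gkne vqpc pejw
Hunk 5: at line 4 remove [gkne,vqpc] add [tewyr,ppu,lgmdn] -> 8 lines: qnez joja uama jkas tewyr ppu lgmdn pejw
Hunk 6: at line 2 remove [jkas] add [mtda] -> 8 lines: qnez joja uama mtda tewyr ppu lgmdn pejw

Answer: qnez
joja
uama
mtda
tewyr
ppu
lgmdn
pejw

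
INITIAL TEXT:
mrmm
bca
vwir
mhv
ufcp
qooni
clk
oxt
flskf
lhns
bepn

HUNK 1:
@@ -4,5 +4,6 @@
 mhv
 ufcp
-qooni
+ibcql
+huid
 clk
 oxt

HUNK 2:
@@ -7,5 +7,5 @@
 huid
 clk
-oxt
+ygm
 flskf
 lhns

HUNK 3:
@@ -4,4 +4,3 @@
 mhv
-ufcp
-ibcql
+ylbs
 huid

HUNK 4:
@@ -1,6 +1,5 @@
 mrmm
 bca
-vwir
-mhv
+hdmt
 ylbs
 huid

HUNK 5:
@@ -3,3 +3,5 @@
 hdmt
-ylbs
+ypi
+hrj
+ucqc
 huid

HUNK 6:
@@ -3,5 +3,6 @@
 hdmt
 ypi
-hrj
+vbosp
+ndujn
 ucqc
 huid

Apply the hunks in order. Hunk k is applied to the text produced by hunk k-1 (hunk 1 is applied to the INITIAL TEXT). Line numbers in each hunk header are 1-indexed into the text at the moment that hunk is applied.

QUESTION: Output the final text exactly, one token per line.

Answer: mrmm
bca
hdmt
ypi
vbosp
ndujn
ucqc
huid
clk
ygm
flskf
lhns
bepn

Derivation:
Hunk 1: at line 4 remove [qooni] add [ibcql,huid] -> 12 lines: mrmm bca vwir mhv ufcp ibcql huid clk oxt flskf lhns bepn
Hunk 2: at line 7 remove [oxt] add [ygm] -> 12 lines: mrmm bca vwir mhv ufcp ibcql huid clk ygm flskf lhns bepn
Hunk 3: at line 4 remove [ufcp,ibcql] add [ylbs] -> 11 lines: mrmm bca vwir mhv ylbs huid clk ygm flskf lhns bepn
Hunk 4: at line 1 remove [vwir,mhv] add [hdmt] -> 10 lines: mrmm bca hdmt ylbs huid clk ygm flskf lhns bepn
Hunk 5: at line 3 remove [ylbs] add [ypi,hrj,ucqc] -> 12 lines: mrmm bca hdmt ypi hrj ucqc huid clk ygm flskf lhns bepn
Hunk 6: at line 3 remove [hrj] add [vbosp,ndujn] -> 13 lines: mrmm bca hdmt ypi vbosp ndujn ucqc huid clk ygm flskf lhns bepn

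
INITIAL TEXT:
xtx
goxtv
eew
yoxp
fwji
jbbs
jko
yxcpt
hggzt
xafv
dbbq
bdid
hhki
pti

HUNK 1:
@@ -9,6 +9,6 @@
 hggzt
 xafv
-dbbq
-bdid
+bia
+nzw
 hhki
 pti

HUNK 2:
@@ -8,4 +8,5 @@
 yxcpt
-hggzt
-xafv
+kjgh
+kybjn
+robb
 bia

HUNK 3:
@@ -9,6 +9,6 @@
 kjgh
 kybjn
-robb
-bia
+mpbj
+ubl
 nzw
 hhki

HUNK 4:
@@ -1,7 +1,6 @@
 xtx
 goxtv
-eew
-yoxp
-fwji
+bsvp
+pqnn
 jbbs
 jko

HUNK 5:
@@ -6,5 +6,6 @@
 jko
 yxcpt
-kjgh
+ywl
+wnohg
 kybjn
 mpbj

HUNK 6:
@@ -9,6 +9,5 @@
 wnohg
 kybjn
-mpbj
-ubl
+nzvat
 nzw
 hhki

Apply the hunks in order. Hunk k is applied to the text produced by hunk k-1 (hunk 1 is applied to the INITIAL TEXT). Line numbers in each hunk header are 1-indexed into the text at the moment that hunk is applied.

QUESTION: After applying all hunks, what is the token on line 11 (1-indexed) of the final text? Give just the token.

Answer: nzvat

Derivation:
Hunk 1: at line 9 remove [dbbq,bdid] add [bia,nzw] -> 14 lines: xtx goxtv eew yoxp fwji jbbs jko yxcpt hggzt xafv bia nzw hhki pti
Hunk 2: at line 8 remove [hggzt,xafv] add [kjgh,kybjn,robb] -> 15 lines: xtx goxtv eew yoxp fwji jbbs jko yxcpt kjgh kybjn robb bia nzw hhki pti
Hunk 3: at line 9 remove [robb,bia] add [mpbj,ubl] -> 15 lines: xtx goxtv eew yoxp fwji jbbs jko yxcpt kjgh kybjn mpbj ubl nzw hhki pti
Hunk 4: at line 1 remove [eew,yoxp,fwji] add [bsvp,pqnn] -> 14 lines: xtx goxtv bsvp pqnn jbbs jko yxcpt kjgh kybjn mpbj ubl nzw hhki pti
Hunk 5: at line 6 remove [kjgh] add [ywl,wnohg] -> 15 lines: xtx goxtv bsvp pqnn jbbs jko yxcpt ywl wnohg kybjn mpbj ubl nzw hhki pti
Hunk 6: at line 9 remove [mpbj,ubl] add [nzvat] -> 14 lines: xtx goxtv bsvp pqnn jbbs jko yxcpt ywl wnohg kybjn nzvat nzw hhki pti
Final line 11: nzvat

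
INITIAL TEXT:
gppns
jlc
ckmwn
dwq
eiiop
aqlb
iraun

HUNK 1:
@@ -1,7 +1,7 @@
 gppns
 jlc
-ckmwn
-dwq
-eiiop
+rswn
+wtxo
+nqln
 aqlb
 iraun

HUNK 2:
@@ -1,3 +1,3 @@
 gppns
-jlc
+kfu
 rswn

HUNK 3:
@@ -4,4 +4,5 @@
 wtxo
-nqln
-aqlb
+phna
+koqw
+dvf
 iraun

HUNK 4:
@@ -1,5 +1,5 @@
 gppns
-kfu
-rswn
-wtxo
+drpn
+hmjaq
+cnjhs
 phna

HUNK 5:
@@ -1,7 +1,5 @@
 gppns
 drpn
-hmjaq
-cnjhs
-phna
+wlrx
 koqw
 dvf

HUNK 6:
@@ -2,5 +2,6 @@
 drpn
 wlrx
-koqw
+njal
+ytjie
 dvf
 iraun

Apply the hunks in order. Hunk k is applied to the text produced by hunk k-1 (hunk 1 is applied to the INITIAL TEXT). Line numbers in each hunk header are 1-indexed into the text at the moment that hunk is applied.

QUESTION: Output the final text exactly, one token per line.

Hunk 1: at line 1 remove [ckmwn,dwq,eiiop] add [rswn,wtxo,nqln] -> 7 lines: gppns jlc rswn wtxo nqln aqlb iraun
Hunk 2: at line 1 remove [jlc] add [kfu] -> 7 lines: gppns kfu rswn wtxo nqln aqlb iraun
Hunk 3: at line 4 remove [nqln,aqlb] add [phna,koqw,dvf] -> 8 lines: gppns kfu rswn wtxo phna koqw dvf iraun
Hunk 4: at line 1 remove [kfu,rswn,wtxo] add [drpn,hmjaq,cnjhs] -> 8 lines: gppns drpn hmjaq cnjhs phna koqw dvf iraun
Hunk 5: at line 1 remove [hmjaq,cnjhs,phna] add [wlrx] -> 6 lines: gppns drpn wlrx koqw dvf iraun
Hunk 6: at line 2 remove [koqw] add [njal,ytjie] -> 7 lines: gppns drpn wlrx njal ytjie dvf iraun

Answer: gppns
drpn
wlrx
njal
ytjie
dvf
iraun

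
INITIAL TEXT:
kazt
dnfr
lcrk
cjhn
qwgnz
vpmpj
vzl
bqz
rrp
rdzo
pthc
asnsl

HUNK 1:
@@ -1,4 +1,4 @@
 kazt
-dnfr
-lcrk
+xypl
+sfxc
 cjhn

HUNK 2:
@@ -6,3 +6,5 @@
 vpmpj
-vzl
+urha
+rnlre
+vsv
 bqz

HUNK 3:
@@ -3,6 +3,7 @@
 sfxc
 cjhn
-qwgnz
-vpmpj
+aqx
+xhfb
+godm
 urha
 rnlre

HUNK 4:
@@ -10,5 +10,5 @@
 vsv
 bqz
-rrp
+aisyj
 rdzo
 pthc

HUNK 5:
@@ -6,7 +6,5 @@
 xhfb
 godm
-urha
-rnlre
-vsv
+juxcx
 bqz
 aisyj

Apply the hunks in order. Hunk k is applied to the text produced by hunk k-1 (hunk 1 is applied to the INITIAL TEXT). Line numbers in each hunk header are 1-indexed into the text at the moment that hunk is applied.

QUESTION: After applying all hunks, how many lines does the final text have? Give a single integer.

Hunk 1: at line 1 remove [dnfr,lcrk] add [xypl,sfxc] -> 12 lines: kazt xypl sfxc cjhn qwgnz vpmpj vzl bqz rrp rdzo pthc asnsl
Hunk 2: at line 6 remove [vzl] add [urha,rnlre,vsv] -> 14 lines: kazt xypl sfxc cjhn qwgnz vpmpj urha rnlre vsv bqz rrp rdzo pthc asnsl
Hunk 3: at line 3 remove [qwgnz,vpmpj] add [aqx,xhfb,godm] -> 15 lines: kazt xypl sfxc cjhn aqx xhfb godm urha rnlre vsv bqz rrp rdzo pthc asnsl
Hunk 4: at line 10 remove [rrp] add [aisyj] -> 15 lines: kazt xypl sfxc cjhn aqx xhfb godm urha rnlre vsv bqz aisyj rdzo pthc asnsl
Hunk 5: at line 6 remove [urha,rnlre,vsv] add [juxcx] -> 13 lines: kazt xypl sfxc cjhn aqx xhfb godm juxcx bqz aisyj rdzo pthc asnsl
Final line count: 13

Answer: 13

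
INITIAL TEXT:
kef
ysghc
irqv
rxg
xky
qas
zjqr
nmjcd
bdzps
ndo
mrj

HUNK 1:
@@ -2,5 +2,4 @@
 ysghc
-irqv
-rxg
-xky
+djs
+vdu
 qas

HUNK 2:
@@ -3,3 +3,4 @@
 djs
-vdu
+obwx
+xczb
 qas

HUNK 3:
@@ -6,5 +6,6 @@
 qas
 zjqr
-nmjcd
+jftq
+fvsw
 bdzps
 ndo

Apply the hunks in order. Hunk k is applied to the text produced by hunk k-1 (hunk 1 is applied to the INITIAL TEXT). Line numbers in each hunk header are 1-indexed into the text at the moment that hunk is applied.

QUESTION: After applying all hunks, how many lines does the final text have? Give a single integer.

Hunk 1: at line 2 remove [irqv,rxg,xky] add [djs,vdu] -> 10 lines: kef ysghc djs vdu qas zjqr nmjcd bdzps ndo mrj
Hunk 2: at line 3 remove [vdu] add [obwx,xczb] -> 11 lines: kef ysghc djs obwx xczb qas zjqr nmjcd bdzps ndo mrj
Hunk 3: at line 6 remove [nmjcd] add [jftq,fvsw] -> 12 lines: kef ysghc djs obwx xczb qas zjqr jftq fvsw bdzps ndo mrj
Final line count: 12

Answer: 12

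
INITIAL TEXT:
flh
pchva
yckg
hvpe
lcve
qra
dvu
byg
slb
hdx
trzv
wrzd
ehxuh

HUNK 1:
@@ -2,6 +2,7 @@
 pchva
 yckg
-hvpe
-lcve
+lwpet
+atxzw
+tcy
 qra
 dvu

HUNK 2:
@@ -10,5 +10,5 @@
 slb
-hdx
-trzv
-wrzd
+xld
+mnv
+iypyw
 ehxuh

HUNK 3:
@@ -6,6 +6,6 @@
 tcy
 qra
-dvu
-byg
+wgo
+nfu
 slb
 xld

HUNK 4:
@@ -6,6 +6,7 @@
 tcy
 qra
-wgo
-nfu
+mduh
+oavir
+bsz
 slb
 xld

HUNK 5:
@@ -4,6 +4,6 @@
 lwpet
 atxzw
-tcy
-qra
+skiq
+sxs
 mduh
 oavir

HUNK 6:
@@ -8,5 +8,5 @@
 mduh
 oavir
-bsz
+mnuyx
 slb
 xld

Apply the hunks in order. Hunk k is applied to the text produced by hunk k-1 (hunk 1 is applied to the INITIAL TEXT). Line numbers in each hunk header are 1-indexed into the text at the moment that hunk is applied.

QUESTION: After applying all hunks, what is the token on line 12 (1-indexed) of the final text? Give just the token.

Answer: xld

Derivation:
Hunk 1: at line 2 remove [hvpe,lcve] add [lwpet,atxzw,tcy] -> 14 lines: flh pchva yckg lwpet atxzw tcy qra dvu byg slb hdx trzv wrzd ehxuh
Hunk 2: at line 10 remove [hdx,trzv,wrzd] add [xld,mnv,iypyw] -> 14 lines: flh pchva yckg lwpet atxzw tcy qra dvu byg slb xld mnv iypyw ehxuh
Hunk 3: at line 6 remove [dvu,byg] add [wgo,nfu] -> 14 lines: flh pchva yckg lwpet atxzw tcy qra wgo nfu slb xld mnv iypyw ehxuh
Hunk 4: at line 6 remove [wgo,nfu] add [mduh,oavir,bsz] -> 15 lines: flh pchva yckg lwpet atxzw tcy qra mduh oavir bsz slb xld mnv iypyw ehxuh
Hunk 5: at line 4 remove [tcy,qra] add [skiq,sxs] -> 15 lines: flh pchva yckg lwpet atxzw skiq sxs mduh oavir bsz slb xld mnv iypyw ehxuh
Hunk 6: at line 8 remove [bsz] add [mnuyx] -> 15 lines: flh pchva yckg lwpet atxzw skiq sxs mduh oavir mnuyx slb xld mnv iypyw ehxuh
Final line 12: xld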